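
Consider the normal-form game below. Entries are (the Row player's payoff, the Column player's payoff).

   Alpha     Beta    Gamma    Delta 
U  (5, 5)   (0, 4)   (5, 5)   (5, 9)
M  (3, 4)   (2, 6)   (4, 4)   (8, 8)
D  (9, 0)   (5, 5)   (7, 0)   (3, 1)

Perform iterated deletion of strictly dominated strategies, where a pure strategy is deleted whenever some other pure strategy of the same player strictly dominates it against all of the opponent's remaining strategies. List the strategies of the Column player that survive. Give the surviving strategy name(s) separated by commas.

For the Column player, Delta strictly dominates Alpha on the remaining rows (U: 9>5, M: 8>4, D: 1>0); eliminate Alpha.
Column Gamma is eliminated: Delta beats it against every remaining row (U: 9>5, M: 8>4, D: 1>0).
Row U is eliminated: M beats it against every remaining column (Beta: 2>0, Delta: 8>5).
Among the remaining strategies, none is strictly dominated by another pure strategy of the same player, so the elimination stops.
Surviving strategies — the Row player: {M, D}; the Column player: {Beta, Delta}.

Beta, Delta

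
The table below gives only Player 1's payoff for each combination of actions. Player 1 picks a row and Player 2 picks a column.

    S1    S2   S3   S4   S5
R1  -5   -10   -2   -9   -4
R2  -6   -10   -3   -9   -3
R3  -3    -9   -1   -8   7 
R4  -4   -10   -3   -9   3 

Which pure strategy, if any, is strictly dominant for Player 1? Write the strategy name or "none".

R3 vs R1: S1: -3>-5, S2: -9>-10, S3: -1>-2, S4: -8>-9, S5: 7>-4.
R3 vs R2: S1: -3>-6, S2: -9>-10, S3: -1>-3, S4: -8>-9, S5: 7>-3.
R3 vs R4: S1: -3>-4, S2: -9>-10, S3: -1>-3, S4: -8>-9, S5: 7>3.
R3 strictly beats every other strategy against every opponent action, so it is strictly dominant.

R3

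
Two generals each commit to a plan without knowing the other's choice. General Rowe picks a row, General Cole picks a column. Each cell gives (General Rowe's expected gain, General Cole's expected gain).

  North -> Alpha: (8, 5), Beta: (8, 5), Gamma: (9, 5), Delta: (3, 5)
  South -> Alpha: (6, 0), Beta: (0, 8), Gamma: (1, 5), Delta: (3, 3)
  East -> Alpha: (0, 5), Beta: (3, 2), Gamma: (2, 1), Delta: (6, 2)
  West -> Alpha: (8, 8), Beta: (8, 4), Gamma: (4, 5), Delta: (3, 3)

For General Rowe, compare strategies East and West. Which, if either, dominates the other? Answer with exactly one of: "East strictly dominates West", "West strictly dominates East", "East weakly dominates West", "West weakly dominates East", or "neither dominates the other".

East's payoffs vs West's, by General Cole's action — Alpha: 0<8, Beta: 3<8, Gamma: 2<4, Delta: 6>3.
East does better at Delta but worse at Alpha, Beta, Gamma; neither strategy dominates the other.

neither dominates the other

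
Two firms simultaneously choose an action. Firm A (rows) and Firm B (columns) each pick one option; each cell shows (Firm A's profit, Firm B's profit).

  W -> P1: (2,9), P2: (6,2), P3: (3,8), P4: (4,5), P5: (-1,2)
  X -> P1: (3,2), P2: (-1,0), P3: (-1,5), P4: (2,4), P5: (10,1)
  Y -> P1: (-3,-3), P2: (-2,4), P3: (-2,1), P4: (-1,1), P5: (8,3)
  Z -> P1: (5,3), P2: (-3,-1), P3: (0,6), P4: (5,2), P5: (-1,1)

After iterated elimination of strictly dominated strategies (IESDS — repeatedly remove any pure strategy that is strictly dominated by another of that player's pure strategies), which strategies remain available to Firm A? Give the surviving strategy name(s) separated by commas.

W, Z

Row Y is eliminated: X beats it against every remaining column (P1: 3>-3, P2: -1>-2, P3: -1>-2, P4: 2>-1, P5: 10>8).
Firm B's strategy P2 is strictly dominated by P1 (W: 9>2, X: 2>0, Z: 3>-1) and is removed.
Column P4 is eliminated: P3 beats it against every remaining row (W: 8>5, X: 5>4, Z: 6>2).
Column P5 is eliminated: P1 beats it against every remaining row (W: 9>2, X: 2>1, Z: 3>1).
Firm A's strategy X is strictly dominated by Z (P1: 5>3, P3: 0>-1) and is removed.
Among the remaining strategies, none is strictly dominated by another pure strategy of the same player, so the elimination stops.
Surviving strategies — Firm A: {W, Z}; Firm B: {P1, P3}.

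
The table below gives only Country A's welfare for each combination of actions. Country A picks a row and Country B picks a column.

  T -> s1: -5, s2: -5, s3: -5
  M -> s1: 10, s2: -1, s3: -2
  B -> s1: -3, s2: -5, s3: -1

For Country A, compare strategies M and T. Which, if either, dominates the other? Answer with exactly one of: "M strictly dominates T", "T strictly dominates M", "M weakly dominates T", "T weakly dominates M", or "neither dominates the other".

M strictly dominates T

M's payoffs vs T's, by Country B's action — s1: 10>-5, s2: -1>-5, s3: -2>-5.
Every comparison favours M, so M strictly dominates T.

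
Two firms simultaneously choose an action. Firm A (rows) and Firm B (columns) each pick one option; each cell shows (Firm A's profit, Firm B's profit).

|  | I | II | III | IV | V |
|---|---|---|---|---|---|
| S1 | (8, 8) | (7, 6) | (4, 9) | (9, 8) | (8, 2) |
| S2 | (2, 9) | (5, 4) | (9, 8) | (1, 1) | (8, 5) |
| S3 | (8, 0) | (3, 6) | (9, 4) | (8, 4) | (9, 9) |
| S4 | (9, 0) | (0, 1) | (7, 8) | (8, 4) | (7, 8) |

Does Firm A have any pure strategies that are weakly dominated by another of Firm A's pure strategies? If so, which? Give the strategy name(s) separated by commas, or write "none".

S1: no other strategy beats it everywhere (S2 at I (8>2); S3 at II (7>3); S4 at II (7>0)).
Nothing dominates S2: S1 at III (9>4); S3 at II (5>3); S4 at II (5>0).
S3: no other strategy beats it everywhere (S1 at III (9>4); S2 at I (8>2); S4 at II (3>0)).
S4: no other strategy beats it everywhere (S1 at I (9>8); S2 at I (9>2); S3 at I (9>8)).

none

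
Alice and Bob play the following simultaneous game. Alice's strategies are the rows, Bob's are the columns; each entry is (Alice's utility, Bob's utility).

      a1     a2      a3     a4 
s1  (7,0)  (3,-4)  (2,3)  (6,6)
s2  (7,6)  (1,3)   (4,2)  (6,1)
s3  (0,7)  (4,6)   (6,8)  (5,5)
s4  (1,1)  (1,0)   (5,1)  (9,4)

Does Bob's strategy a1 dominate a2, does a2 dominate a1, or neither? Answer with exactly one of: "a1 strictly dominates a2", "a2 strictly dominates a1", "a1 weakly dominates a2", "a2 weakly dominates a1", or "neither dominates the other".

a1's payoffs vs a2's, by Alice's action — s1: 0>-4, s2: 6>3, s3: 7>6, s4: 1>0.
Every comparison favours a1, so a1 strictly dominates a2.

a1 strictly dominates a2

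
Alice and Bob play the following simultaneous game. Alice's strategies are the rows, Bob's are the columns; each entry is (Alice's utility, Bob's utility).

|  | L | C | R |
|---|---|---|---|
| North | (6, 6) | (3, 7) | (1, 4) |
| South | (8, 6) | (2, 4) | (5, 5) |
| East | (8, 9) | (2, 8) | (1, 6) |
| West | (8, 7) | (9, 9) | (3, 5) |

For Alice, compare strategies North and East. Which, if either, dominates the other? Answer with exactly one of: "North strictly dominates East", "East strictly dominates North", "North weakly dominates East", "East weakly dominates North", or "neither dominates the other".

North's payoffs vs East's, by Bob's action — L: 6<8, C: 3>2, R: 1=1.
North does better at C but worse at L; neither strategy dominates the other.

neither dominates the other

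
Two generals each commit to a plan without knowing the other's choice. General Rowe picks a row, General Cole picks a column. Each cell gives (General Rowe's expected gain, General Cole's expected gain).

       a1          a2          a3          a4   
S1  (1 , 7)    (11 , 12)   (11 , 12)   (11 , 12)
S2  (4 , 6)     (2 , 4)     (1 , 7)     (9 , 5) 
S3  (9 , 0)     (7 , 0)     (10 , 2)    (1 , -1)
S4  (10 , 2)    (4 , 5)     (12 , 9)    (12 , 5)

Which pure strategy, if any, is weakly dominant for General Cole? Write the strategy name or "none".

a3

a3 vs a1: S1: 12>7, S2: 7>6, S3: 2>0, S4: 9>2.
a3 vs a2: S1: 12=12, S2: 7>4, S3: 2>0, S4: 9>5.
a3 vs a4: S1: 12=12, S2: 7>5, S3: 2>-1, S4: 9>5.
a3 is at least as good as every other strategy against every opponent action, so it is weakly dominant.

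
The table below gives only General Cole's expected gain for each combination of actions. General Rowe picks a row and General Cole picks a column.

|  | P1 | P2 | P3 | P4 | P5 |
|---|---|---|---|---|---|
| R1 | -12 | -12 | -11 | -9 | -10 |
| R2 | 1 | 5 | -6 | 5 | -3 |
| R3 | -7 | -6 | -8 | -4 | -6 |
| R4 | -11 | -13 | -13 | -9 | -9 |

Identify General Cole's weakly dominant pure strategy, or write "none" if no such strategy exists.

P4

P4 vs P1: R1: -9>-12, R2: 5>1, R3: -4>-7, R4: -9>-11.
P4 vs P2: R1: -9>-12, R2: 5=5, R3: -4>-6, R4: -9>-13.
P4 vs P3: R1: -9>-11, R2: 5>-6, R3: -4>-8, R4: -9>-13.
P4 vs P5: R1: -9>-10, R2: 5>-3, R3: -4>-6, R4: -9=-9.
P4 is at least as good as every other strategy against every opponent action, so it is weakly dominant.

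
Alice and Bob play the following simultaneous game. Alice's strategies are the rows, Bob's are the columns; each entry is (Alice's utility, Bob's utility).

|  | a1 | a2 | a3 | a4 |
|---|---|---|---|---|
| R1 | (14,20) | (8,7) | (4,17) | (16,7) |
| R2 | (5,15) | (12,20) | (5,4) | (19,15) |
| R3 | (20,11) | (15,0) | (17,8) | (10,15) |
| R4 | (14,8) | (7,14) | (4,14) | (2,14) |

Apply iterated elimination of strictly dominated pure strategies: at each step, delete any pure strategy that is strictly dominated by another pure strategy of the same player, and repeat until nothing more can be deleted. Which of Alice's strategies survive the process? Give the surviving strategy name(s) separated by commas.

R1, R2, R3

Row R4 is eliminated: R3 beats it against every remaining column (a1: 20>14, a2: 15>7, a3: 17>4, a4: 10>2).
For Bob, a1 strictly dominates a3 on the remaining rows (R1: 20>17, R2: 15>4, R3: 11>8); eliminate a3.
Among the remaining strategies, none is strictly dominated by another pure strategy of the same player, so the elimination stops.
Surviving strategies — Alice: {R1, R2, R3}; Bob: {a1, a2, a4}.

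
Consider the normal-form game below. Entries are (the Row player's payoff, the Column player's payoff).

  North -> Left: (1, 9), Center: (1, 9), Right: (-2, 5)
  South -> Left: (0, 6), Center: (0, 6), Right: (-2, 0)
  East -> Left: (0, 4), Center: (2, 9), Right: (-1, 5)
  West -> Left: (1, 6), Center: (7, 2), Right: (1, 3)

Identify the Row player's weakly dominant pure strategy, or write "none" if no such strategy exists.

West

West vs North: Left: 1=1, Center: 7>1, Right: 1>-2.
West vs South: Left: 1>0, Center: 7>0, Right: 1>-2.
West vs East: Left: 1>0, Center: 7>2, Right: 1>-1.
West is at least as good as every other strategy against every opponent action, so it is weakly dominant.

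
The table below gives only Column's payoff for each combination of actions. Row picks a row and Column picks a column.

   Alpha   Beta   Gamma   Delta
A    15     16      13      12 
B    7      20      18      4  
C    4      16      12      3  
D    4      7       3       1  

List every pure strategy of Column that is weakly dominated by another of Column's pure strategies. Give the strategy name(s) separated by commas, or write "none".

Beta weakly dominates Alpha — A: 16>15, B: 20>7, C: 16>4, D: 7>4.
Beta is not dominated — it holds its own against Alpha at A (16>15); Gamma at A (16>13); Delta at A (16>12).
Beta weakly dominates Gamma — A: 16>13, B: 20>18, C: 16>12, D: 7>3.
Alpha weakly dominates Delta — A: 15>12, B: 7>4, C: 4>3, D: 4>1.

Alpha, Gamma, Delta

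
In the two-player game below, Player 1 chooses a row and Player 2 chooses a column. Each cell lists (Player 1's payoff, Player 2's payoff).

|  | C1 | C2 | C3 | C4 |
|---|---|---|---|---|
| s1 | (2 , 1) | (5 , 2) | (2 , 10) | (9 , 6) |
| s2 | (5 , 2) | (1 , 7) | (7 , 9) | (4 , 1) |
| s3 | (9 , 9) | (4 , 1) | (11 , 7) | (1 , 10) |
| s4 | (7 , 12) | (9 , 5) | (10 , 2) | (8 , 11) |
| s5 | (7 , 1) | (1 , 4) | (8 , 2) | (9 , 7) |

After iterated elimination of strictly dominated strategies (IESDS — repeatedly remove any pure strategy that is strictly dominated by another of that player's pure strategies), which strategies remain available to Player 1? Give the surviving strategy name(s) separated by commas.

For Player 1, s4 strictly dominates s2 on the remaining columns (C1: 7>5, C2: 9>1, C3: 10>7, C4: 8>4); eliminate s2.
Player 2's strategy C2 is strictly dominated by C4 (s1: 6>2, s3: 10>1, s4: 11>5, s5: 7>4) and is removed.
Among the remaining strategies, none is strictly dominated by another pure strategy of the same player, so the elimination stops.
Surviving strategies — Player 1: {s1, s3, s4, s5}; Player 2: {C1, C3, C4}.

s1, s3, s4, s5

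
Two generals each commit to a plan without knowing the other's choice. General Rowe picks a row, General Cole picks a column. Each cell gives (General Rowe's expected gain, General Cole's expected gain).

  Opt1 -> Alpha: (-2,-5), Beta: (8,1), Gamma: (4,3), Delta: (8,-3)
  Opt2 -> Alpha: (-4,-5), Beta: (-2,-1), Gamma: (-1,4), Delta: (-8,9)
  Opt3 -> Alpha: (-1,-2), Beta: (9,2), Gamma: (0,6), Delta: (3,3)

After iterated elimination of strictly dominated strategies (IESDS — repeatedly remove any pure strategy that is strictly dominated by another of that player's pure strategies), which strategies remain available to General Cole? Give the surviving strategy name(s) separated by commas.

Gamma

General Rowe's strategy Opt2 is strictly dominated by Opt1 (Alpha: -2>-4, Beta: 8>-2, Gamma: 4>-1, Delta: 8>-8) and is removed.
Column Alpha is eliminated: Beta beats it against every remaining row (Opt1: 1>-5, Opt3: 2>-2).
Column Beta is eliminated: Gamma beats it against every remaining row (Opt1: 3>1, Opt3: 6>2).
Row Opt3 is eliminated: Opt1 beats it against every remaining column (Gamma: 4>0, Delta: 8>3).
General Cole's strategy Delta is strictly dominated by Gamma (Opt1: 3>-3) and is removed.
Among the remaining strategies, none is strictly dominated by another pure strategy of the same player, so the elimination stops.
Surviving strategies — General Rowe: {Opt1}; General Cole: {Gamma}.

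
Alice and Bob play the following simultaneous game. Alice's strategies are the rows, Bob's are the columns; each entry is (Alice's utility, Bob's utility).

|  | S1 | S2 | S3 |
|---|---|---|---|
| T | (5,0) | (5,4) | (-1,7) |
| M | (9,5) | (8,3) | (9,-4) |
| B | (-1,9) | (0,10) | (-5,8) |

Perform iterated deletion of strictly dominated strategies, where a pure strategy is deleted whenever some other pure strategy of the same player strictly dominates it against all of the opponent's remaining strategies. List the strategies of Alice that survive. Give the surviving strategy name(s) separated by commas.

Row T is eliminated: M beats it against every remaining column (S1: 9>5, S2: 8>5, S3: 9>-1).
Row B is eliminated: M beats it against every remaining column (S1: 9>-1, S2: 8>0, S3: 9>-5).
Column S2 is eliminated: S1 beats it against every remaining row (M: 5>3).
Bob's strategy S3 is strictly dominated by S1 (M: 5>-4) and is removed.
Among the remaining strategies, none is strictly dominated by another pure strategy of the same player, so the elimination stops.
Surviving strategies — Alice: {M}; Bob: {S1}.

M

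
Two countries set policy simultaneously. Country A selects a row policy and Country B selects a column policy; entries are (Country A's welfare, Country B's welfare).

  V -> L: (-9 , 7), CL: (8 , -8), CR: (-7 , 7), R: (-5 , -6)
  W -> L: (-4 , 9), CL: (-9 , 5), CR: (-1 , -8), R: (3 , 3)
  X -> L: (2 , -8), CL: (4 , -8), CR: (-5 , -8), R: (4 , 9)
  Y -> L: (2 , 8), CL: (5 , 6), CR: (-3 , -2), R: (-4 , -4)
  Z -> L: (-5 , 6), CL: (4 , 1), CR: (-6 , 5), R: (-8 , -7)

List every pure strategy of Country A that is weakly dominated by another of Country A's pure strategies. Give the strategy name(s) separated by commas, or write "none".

V is not dominated — it holds its own against W at CL (8>-9); X at CL (8>4); Y at CL (8>5); Z at CL (8>4).
W: no other strategy beats it everywhere (V at L (-4>-9); X at CR (-1>-5); Y at CR (-1>-3); Z at L (-4>-5)).
X is not dominated — it holds its own against V at L (2>-9); W at L (2>-4); Y at R (4>-4); Z at L (2>-5).
Y: no other strategy beats it everywhere (V at L (2>-9); W at L (2>-4); X at CL (5>4); Z at L (2>-5)).
Z: dominated, since X does at least as well everywhere (L: 2>-5, CL: 4=4, CR: -5>-6, R: 4>-8).

Z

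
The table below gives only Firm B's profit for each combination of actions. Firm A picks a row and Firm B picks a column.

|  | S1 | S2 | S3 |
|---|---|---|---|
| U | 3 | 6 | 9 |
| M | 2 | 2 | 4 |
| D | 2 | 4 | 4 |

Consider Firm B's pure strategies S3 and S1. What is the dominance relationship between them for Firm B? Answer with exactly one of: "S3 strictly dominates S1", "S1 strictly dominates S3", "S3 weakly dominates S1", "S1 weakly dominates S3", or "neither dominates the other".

S3 strictly dominates S1

Compare S3 to S1 across each choice by Firm A: U: 9>3, M: 4>2, D: 4>2.
S3 gives a strictly higher payoff against each choice by Firm A, so S3 strictly dominates S1.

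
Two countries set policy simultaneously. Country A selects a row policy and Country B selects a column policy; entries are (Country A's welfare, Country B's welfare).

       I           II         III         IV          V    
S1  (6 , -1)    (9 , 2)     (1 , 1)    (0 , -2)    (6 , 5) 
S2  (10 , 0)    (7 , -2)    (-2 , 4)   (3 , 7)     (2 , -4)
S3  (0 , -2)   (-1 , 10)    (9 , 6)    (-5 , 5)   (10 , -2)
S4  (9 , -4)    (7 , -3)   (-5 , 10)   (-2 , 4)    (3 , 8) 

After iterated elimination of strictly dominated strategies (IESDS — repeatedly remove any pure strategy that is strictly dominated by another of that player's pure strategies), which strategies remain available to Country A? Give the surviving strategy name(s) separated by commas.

S1, S2, S3

Country B's strategy I is strictly dominated by III (S1: 1>-1, S2: 4>0, S3: 6>-2, S4: 10>-4) and is removed.
For Country A, S1 strictly dominates S4 on the remaining columns (II: 9>7, III: 1>-5, IV: 0>-2, V: 6>3); eliminate S4.
Among the remaining strategies, none is strictly dominated by another pure strategy of the same player, so the elimination stops.
Surviving strategies — Country A: {S1, S2, S3}; Country B: {II, III, IV, V}.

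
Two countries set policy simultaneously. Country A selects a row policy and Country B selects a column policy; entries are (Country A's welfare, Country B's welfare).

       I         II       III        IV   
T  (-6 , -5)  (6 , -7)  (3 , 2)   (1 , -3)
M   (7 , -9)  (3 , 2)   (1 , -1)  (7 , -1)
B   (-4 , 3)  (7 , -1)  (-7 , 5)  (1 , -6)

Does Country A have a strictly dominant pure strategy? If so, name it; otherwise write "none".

T fails to dominate M at I (-6<7).
M fails to dominate T at II (3<6).
B fails to dominate T at III (-7<3).
No single strategy dominates all the others.

none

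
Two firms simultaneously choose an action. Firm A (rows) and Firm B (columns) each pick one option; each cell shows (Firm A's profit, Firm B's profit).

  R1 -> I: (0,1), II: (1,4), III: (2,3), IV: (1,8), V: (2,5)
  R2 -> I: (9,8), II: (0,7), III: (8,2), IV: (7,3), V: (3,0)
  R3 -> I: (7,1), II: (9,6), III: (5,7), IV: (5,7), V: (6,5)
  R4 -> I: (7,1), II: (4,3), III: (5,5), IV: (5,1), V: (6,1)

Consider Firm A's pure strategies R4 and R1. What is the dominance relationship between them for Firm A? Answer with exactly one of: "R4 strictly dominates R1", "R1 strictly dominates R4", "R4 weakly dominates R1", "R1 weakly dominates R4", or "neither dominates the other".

R4 strictly dominates R1

Compare R4 to R1 across each opponent action: I: 7>0, II: 4>1, III: 5>2, IV: 5>1, V: 6>2.
Every comparison favours R4, so R4 strictly dominates R1.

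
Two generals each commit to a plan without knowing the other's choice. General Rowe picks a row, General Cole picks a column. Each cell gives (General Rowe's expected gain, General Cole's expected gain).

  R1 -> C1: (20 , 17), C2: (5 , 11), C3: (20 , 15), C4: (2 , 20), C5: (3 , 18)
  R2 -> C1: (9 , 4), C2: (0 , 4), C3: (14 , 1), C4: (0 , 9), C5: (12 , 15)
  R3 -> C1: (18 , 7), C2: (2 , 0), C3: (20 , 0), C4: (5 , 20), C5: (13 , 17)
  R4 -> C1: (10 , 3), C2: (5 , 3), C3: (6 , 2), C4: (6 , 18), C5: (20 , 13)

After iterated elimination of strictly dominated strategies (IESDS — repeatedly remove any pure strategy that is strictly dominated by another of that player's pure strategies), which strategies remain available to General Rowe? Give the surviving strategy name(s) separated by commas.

R4

Row R2 is eliminated: R3 beats it against every remaining column (C1: 18>9, C2: 2>0, C3: 20>14, C4: 5>0, C5: 13>12).
Column C1 is eliminated: C4 beats it against every remaining row (R1: 20>17, R3: 20>7, R4: 18>3).
Column C2 is eliminated: C4 beats it against every remaining row (R1: 20>11, R3: 20>0, R4: 18>3).
General Cole's strategy C3 is strictly dominated by C4 (R1: 20>15, R3: 20>0, R4: 18>2) and is removed.
General Rowe's strategy R1 is strictly dominated by R3 (C4: 5>2, C5: 13>3) and is removed.
For General Rowe, R4 strictly dominates R3 on the remaining columns (C4: 6>5, C5: 20>13); eliminate R3.
For General Cole, C4 strictly dominates C5 on the remaining rows (R4: 18>13); eliminate C5.
Among the remaining strategies, none is strictly dominated by another pure strategy of the same player, so the elimination stops.
Surviving strategies — General Rowe: {R4}; General Cole: {C4}.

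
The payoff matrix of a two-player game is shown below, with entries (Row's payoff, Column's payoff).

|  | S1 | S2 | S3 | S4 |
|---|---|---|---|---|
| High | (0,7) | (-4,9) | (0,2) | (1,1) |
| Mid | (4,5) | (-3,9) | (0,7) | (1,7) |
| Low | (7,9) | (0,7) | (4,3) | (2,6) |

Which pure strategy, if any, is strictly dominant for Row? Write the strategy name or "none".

Low vs High: S1: 7>0, S2: 0>-4, S3: 4>0, S4: 2>1.
Low vs Mid: S1: 7>4, S2: 0>-3, S3: 4>0, S4: 2>1.
Low strictly beats every other strategy against every opponent action, so it is strictly dominant.

Low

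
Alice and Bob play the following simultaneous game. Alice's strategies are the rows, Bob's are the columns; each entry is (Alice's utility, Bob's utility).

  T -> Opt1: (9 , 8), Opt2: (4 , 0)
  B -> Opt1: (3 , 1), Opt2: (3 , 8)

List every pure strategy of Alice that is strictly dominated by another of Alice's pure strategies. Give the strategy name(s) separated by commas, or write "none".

T is not dominated — it holds its own against B at Opt1 (9>3).
T strictly dominates B — Opt1: 9>3, Opt2: 4>3.

B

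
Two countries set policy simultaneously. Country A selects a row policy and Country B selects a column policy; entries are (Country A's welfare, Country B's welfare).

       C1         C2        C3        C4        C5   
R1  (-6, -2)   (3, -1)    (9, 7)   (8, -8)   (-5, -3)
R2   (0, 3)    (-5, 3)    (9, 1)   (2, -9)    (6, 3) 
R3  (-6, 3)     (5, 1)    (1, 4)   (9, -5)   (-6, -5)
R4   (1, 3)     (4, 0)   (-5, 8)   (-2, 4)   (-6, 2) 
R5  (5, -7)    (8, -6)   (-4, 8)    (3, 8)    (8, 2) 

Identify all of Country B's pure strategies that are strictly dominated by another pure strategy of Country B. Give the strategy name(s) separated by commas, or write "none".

none

C1 is not dominated — it holds its own against C2 at R2 (3=3); C3 at R2 (3>1); C4 at R1 (-2>-8); C5 at R1 (-2>-3).
C2 is not dominated — it holds its own against C1 at R1 (-1>-2); C3 at R2 (3>1); C4 at R1 (-1>-8); C5 at R1 (-1>-3).
Nothing dominates C3: C1 at R1 (7>-2); C2 at R1 (7>-1); C4 at R1 (7>-8); C5 at R1 (7>-3).
C4: no other strategy beats it everywhere (C1 at R4 (4>3); C2 at R4 (4>0); C3 at R5 (8=8); C5 at R3 (-5=-5)).
C5: no other strategy beats it everywhere (C1 at R2 (3=3); C2 at R2 (3=3); C3 at R2 (3>1); C4 at R1 (-3>-8)).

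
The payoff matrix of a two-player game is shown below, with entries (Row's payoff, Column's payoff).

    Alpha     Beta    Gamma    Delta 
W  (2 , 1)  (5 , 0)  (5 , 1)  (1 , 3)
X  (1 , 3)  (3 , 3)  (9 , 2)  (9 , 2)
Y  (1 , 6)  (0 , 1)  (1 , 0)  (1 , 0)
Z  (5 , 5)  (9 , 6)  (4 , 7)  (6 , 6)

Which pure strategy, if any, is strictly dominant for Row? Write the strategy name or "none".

none

W fails to dominate X at Gamma (5<9).
X fails to dominate W at Alpha (1<2).
Y fails to dominate W at Alpha (1<2).
Z fails to dominate W at Gamma (4<5).
No single strategy dominates all the others.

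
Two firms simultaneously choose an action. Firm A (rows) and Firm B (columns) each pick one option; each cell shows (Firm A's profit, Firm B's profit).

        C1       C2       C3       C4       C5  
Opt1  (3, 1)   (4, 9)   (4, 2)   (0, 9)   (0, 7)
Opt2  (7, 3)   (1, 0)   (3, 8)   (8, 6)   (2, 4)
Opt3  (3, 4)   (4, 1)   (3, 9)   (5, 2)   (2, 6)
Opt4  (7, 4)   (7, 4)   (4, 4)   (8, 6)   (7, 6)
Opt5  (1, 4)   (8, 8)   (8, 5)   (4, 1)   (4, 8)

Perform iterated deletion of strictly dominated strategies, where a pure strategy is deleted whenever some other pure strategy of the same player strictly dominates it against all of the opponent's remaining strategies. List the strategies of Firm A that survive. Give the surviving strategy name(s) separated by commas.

Opt2, Opt4, Opt5

Firm A's strategy Opt3 is strictly dominated by Opt4 (C1: 7>3, C2: 7>4, C3: 4>3, C4: 8>5, C5: 7>2) and is removed.
Firm B's strategy C1 is strictly dominated by C5 (Opt1: 7>1, Opt2: 4>3, Opt4: 6>4, Opt5: 8>4) and is removed.
Row Opt1 is eliminated: Opt5 beats it against every remaining column (C2: 8>4, C3: 8>4, C4: 4>0, C5: 4>0).
Among the remaining strategies, none is strictly dominated by another pure strategy of the same player, so the elimination stops.
Surviving strategies — Firm A: {Opt2, Opt4, Opt5}; Firm B: {C2, C3, C4, C5}.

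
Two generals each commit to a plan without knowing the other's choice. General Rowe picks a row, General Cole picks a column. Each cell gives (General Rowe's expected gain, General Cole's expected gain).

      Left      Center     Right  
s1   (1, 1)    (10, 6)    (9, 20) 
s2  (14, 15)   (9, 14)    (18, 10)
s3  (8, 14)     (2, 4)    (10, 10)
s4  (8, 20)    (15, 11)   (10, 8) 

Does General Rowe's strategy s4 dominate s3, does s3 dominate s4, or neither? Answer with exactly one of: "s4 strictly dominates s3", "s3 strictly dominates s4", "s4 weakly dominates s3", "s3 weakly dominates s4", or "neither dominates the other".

s4's payoffs vs s3's, by General Cole's action — Left: 8=8, Center: 15>2, Right: 10=10.
s4 is at least as good everywhere and strictly better somewhere (tied only at Left, Right), so s4 weakly but not strictly dominates s3.

s4 weakly dominates s3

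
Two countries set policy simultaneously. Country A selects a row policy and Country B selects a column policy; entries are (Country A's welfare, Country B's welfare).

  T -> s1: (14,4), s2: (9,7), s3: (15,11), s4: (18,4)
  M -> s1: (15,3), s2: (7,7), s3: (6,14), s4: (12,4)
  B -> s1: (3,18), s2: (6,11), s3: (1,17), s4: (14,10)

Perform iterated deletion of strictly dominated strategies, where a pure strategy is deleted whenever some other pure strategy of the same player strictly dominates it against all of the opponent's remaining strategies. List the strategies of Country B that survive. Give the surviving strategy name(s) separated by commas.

Row B is eliminated: T beats it against every remaining column (s1: 14>3, s2: 9>6, s3: 15>1, s4: 18>14).
For Country B, s2 strictly dominates s1 on the remaining rows (T: 7>4, M: 7>3); eliminate s1.
For Country A, T strictly dominates M on the remaining columns (s2: 9>7, s3: 15>6, s4: 18>12); eliminate M.
For Country B, s3 strictly dominates s2 on the remaining rows (T: 11>7); eliminate s2.
Country B's strategy s4 is strictly dominated by s3 (T: 11>4) and is removed.
Among the remaining strategies, none is strictly dominated by another pure strategy of the same player, so the elimination stops.
Surviving strategies — Country A: {T}; Country B: {s3}.

s3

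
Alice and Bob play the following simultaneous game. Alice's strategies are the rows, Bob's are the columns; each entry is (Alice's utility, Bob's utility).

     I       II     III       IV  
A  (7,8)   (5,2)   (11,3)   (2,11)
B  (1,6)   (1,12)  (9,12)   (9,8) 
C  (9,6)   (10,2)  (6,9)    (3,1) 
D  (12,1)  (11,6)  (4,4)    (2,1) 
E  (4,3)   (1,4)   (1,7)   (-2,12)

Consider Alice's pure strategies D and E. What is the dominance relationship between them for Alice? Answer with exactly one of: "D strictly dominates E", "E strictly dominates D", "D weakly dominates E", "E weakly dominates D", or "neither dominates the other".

D strictly dominates E

Compare D to E across each choice by Bob: I: 12>4, II: 11>1, III: 4>1, IV: 2>-2.
D gives a strictly higher payoff against each choice by Bob, so D strictly dominates E.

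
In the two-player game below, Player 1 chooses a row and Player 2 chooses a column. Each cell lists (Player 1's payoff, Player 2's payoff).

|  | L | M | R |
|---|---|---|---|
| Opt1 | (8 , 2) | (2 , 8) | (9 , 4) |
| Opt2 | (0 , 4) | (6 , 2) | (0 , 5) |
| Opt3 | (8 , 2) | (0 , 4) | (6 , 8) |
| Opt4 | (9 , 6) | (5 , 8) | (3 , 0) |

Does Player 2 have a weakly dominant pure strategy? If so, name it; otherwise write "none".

L fails to dominate M at Opt1 (2<8).
M fails to dominate L at Opt2 (2<4).
R fails to dominate L at Opt4 (0<6).
No single strategy dominates all the others.

none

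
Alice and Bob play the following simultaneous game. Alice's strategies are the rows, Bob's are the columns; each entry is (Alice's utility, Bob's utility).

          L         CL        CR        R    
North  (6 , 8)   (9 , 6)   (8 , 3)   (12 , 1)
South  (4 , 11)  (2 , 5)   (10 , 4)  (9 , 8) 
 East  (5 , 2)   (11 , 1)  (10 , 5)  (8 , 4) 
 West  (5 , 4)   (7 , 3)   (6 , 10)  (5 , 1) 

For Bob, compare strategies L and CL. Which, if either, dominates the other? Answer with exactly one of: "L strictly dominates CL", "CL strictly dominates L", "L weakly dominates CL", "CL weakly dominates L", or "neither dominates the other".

Compare L to CL across every action of Alice: North: 8>6, South: 11>5, East: 2>1, West: 4>3.
Every comparison favours L, so L strictly dominates CL.

L strictly dominates CL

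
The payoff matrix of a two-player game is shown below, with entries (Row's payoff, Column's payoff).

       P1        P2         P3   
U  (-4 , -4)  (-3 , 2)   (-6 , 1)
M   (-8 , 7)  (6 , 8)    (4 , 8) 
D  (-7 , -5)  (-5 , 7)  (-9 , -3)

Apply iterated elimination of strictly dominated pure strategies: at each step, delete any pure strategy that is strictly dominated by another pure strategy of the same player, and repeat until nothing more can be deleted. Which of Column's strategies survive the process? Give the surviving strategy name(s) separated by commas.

P2, P3

For Row, U strictly dominates D on the remaining columns (P1: -4>-7, P2: -3>-5, P3: -6>-9); eliminate D.
For Column, P2 strictly dominates P1 on the remaining rows (U: 2>-4, M: 8>7); eliminate P1.
Row's strategy U is strictly dominated by M (P2: 6>-3, P3: 4>-6) and is removed.
Among the remaining strategies, none is strictly dominated by another pure strategy of the same player, so the elimination stops.
Surviving strategies — Row: {M}; Column: {P2, P3}.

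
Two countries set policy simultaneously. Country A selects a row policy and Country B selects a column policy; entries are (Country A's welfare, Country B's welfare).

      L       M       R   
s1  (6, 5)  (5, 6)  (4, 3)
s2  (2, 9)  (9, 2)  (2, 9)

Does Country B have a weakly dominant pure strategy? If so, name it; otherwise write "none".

L fails to dominate M at s1 (5<6).
M fails to dominate L at s2 (2<9).
R fails to dominate L at s1 (3<5).
No single strategy dominates all the others.

none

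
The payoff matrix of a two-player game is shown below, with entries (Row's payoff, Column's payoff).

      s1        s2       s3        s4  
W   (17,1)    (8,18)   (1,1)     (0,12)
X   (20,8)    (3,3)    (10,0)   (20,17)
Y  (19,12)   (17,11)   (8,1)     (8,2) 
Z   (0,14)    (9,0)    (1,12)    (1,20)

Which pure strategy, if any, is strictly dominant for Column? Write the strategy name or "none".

none

s1 fails to dominate s2 at W (1<18).
s2 fails to dominate s1 at X (3<8).
s3 fails to dominate s1 at W (1=1).
s4 fails to dominate s1 at Y (2<12).
No single strategy dominates all the others.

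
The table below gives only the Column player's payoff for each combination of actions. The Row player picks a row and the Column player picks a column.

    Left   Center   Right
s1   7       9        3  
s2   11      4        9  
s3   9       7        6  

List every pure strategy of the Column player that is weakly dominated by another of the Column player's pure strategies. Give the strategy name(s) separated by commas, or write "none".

Left is not dominated — it holds its own against Center at s2 (11>4); Right at s1 (7>3).
Nothing dominates Center: Left at s1 (9>7); Right at s1 (9>3).
Right: dominated, since Left does at least as well everywhere (s1: 7>3, s2: 11>9, s3: 9>6).

Right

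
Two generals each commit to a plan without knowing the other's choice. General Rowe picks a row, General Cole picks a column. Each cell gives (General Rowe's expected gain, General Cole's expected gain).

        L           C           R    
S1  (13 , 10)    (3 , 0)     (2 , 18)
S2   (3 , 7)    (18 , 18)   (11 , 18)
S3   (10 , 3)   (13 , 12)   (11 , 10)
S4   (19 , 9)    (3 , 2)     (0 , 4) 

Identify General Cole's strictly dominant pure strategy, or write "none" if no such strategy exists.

L fails to dominate C at S2 (7<18).
C fails to dominate L at S1 (0<10).
R fails to dominate L at S4 (4<9).
No single strategy dominates all the others.

none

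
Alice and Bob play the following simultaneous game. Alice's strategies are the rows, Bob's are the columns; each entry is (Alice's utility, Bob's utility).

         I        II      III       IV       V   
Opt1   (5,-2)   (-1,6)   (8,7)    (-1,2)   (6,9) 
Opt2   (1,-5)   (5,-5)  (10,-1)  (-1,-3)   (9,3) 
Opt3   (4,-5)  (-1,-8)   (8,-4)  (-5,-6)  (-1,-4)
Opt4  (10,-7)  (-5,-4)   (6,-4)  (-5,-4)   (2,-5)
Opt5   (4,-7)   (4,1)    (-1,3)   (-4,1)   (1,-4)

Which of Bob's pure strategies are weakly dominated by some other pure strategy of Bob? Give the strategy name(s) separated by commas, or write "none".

I is weakly dominated by III (Opt1: 7>-2, Opt2: -1>-5, Opt3: -4>-5, Opt4: -4>-7, Opt5: 3>-7).
II: dominated, since III does at least as well everywhere (Opt1: 7>6, Opt2: -1>-5, Opt3: -4>-8, Opt4: -4=-4, Opt5: 3>1).
Nothing dominates III: I at Opt1 (7>-2); II at Opt1 (7>6); IV at Opt1 (7>2); V at Opt4 (-4>-5).
IV is weakly dominated by III (Opt1: 7>2, Opt2: -1>-3, Opt3: -4>-6, Opt4: -4=-4, Opt5: 3>1).
V is not dominated — it holds its own against I at Opt1 (9>-2); II at Opt1 (9>6); III at Opt1 (9>7); IV at Opt1 (9>2).

I, II, IV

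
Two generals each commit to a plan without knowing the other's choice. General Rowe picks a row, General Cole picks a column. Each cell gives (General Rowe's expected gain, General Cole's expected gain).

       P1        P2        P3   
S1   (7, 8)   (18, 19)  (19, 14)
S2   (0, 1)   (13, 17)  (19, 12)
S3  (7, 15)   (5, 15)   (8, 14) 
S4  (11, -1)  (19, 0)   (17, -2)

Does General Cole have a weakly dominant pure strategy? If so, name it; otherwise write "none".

P2 vs P1: S1: 19>8, S2: 17>1, S3: 15=15, S4: 0>-1.
P2 vs P3: S1: 19>14, S2: 17>12, S3: 15>14, S4: 0>-2.
P2 is at least as good as every other strategy against every opponent action, so it is weakly dominant.

P2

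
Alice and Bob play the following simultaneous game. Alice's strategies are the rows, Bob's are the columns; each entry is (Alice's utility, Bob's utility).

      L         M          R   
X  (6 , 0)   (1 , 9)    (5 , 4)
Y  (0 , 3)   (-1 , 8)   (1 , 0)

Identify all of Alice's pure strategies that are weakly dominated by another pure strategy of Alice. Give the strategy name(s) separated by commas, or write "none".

X: no other strategy beats it everywhere (Y at L (6>0)).
X weakly dominates Y — L: 6>0, M: 1>-1, R: 5>1.

Y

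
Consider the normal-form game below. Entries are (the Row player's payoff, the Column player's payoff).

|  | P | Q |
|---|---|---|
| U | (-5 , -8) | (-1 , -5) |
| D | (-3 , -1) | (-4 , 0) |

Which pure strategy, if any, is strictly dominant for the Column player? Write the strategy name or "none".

Q vs P: U: -5>-8, D: 0>-1.
Q strictly beats every other strategy against every opponent action, so it is strictly dominant.

Q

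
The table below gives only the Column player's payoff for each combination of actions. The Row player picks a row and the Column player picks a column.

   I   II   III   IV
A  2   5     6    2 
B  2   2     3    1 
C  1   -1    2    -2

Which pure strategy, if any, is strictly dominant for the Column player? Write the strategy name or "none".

III vs I: A: 6>2, B: 3>2, C: 2>1.
III vs II: A: 6>5, B: 3>2, C: 2>-1.
III vs IV: A: 6>2, B: 3>1, C: 2>-2.
III strictly beats every other strategy against every opponent action, so it is strictly dominant.

III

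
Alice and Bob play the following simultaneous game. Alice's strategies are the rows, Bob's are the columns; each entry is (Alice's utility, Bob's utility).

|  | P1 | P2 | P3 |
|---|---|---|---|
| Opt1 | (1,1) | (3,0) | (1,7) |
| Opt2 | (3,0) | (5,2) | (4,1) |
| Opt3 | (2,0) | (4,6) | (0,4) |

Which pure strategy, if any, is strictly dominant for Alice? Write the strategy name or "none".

Opt2

Opt2 vs Opt1: P1: 3>1, P2: 5>3, P3: 4>1.
Opt2 vs Opt3: P1: 3>2, P2: 5>4, P3: 4>0.
Opt2 strictly beats every other strategy against every opponent action, so it is strictly dominant.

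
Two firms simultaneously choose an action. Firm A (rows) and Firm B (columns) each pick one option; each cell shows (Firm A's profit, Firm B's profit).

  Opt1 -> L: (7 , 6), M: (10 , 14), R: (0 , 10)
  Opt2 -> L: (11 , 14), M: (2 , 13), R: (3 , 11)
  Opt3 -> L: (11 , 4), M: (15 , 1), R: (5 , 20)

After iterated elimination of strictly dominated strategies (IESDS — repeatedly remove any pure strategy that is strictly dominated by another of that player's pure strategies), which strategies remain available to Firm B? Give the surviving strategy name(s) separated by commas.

Row Opt1 is eliminated: Opt3 beats it against every remaining column (L: 11>7, M: 15>10, R: 5>0).
Column M is eliminated: L beats it against every remaining row (Opt2: 14>13, Opt3: 4>1).
Among the remaining strategies, none is strictly dominated by another pure strategy of the same player, so the elimination stops.
Surviving strategies — Firm A: {Opt2, Opt3}; Firm B: {L, R}.

L, R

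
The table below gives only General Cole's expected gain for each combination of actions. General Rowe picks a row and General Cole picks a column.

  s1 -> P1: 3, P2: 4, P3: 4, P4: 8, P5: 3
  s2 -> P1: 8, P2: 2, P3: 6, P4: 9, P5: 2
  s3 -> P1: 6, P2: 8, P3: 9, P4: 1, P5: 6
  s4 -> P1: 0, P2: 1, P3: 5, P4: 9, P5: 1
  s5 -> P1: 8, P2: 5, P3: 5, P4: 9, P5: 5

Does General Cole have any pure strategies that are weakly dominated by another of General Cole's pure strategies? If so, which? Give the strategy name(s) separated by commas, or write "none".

P2, P5

P1: no other strategy beats it everywhere (P2 at s2 (8>2); P3 at s2 (8>6); P4 at s3 (6>1); P5 at s2 (8>2)).
P2 is weakly dominated by P3 (s1: 4=4, s2: 6>2, s3: 9>8, s4: 5>1, s5: 5=5).
P3: no other strategy beats it everywhere (P1 at s1 (4>3); P2 at s2 (6>2); P4 at s3 (9>1); P5 at s1 (4>3)).
P4 is not dominated — it holds its own against P1 at s1 (8>3); P2 at s1 (8>4); P3 at s1 (8>4); P5 at s1 (8>3).
P5: dominated, since P2 does at least as well everywhere (s1: 4>3, s2: 2=2, s3: 8>6, s4: 1=1, s5: 5=5).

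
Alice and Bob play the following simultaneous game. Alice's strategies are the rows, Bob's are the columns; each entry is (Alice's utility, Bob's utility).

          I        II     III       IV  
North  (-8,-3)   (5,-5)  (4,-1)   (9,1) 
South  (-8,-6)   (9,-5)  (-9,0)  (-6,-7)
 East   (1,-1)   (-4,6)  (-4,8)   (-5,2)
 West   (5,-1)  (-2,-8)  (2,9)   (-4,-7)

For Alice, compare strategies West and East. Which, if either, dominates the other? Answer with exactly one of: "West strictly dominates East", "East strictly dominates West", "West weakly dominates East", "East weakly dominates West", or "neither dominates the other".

West's payoffs vs East's, by Bob's action — I: 5>1, II: -2>-4, III: 2>-4, IV: -4>-5.
West gives a strictly higher payoff against each choice by Bob, so West strictly dominates East.

West strictly dominates East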